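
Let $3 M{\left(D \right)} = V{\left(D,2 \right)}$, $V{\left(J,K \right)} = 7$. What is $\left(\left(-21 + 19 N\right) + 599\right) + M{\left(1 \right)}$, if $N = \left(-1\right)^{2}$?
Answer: $\frac{1798}{3} \approx 599.33$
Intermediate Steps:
$M{\left(D \right)} = \frac{7}{3}$ ($M{\left(D \right)} = \frac{1}{3} \cdot 7 = \frac{7}{3}$)
$N = 1$
$\left(\left(-21 + 19 N\right) + 599\right) + M{\left(1 \right)} = \left(\left(-21 + 19 \cdot 1\right) + 599\right) + \frac{7}{3} = \left(\left(-21 + 19\right) + 599\right) + \frac{7}{3} = \left(-2 + 599\right) + \frac{7}{3} = 597 + \frac{7}{3} = \frac{1798}{3}$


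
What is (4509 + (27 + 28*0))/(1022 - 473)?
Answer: 504/61 ≈ 8.2623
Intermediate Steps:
(4509 + (27 + 28*0))/(1022 - 473) = (4509 + (27 + 0))/549 = (4509 + 27)*(1/549) = 4536*(1/549) = 504/61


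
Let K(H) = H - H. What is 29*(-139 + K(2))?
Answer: -4031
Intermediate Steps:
K(H) = 0
29*(-139 + K(2)) = 29*(-139 + 0) = 29*(-139) = -4031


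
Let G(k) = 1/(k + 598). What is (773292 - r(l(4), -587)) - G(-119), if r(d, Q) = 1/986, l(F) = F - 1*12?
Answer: 365221170383/472294 ≈ 7.7329e+5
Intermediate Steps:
G(k) = 1/(598 + k)
l(F) = -12 + F (l(F) = F - 12 = -12 + F)
r(d, Q) = 1/986
(773292 - r(l(4), -587)) - G(-119) = (773292 - 1*1/986) - 1/(598 - 119) = (773292 - 1/986) - 1/479 = 762465911/986 - 1*1/479 = 762465911/986 - 1/479 = 365221170383/472294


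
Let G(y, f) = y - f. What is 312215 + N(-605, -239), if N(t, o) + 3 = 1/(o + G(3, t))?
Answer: 115206229/369 ≈ 3.1221e+5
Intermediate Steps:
N(t, o) = -3 + 1/(3 + o - t) (N(t, o) = -3 + 1/(o + (3 - t)) = -3 + 1/(3 + o - t))
312215 + N(-605, -239) = 312215 + (-8 - 3*(-239) + 3*(-605))/(3 - 239 - 1*(-605)) = 312215 + (-8 + 717 - 1815)/(3 - 239 + 605) = 312215 - 1106/369 = 115206229/369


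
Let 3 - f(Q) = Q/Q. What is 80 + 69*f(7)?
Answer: 218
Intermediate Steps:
f(Q) = 2 (f(Q) = 3 - Q/Q = 3 - 1*1 = 3 - 1 = 2)
80 + 69*f(7) = 80 + 69*2 = 80 + 138 = 218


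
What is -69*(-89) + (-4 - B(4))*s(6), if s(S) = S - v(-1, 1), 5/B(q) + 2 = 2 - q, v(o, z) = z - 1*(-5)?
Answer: 6141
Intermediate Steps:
v(o, z) = 5 + z (v(o, z) = z + 5 = 5 + z)
B(q) = -5/q (B(q) = 5/(-2 + (2 - q)) = 5/((-q)) = 5*(-1/q) = -5/q)
s(S) = -6 + S (s(S) = S - (5 + 1) = S - 1*6 = S - 6 = -6 + S)
-69*(-89) + (-4 - B(4))*s(6) = -69*(-89) + (-4 - (-5)/4)*(-6 + 6) = 6141 + (-4 - (-5)/4)*0 = 6141 + (-4 - 1*(-5/4))*0 = 6141 + (-4 + 5/4)*0 = 6141 - 11/4*0 = 6141 + 0 = 6141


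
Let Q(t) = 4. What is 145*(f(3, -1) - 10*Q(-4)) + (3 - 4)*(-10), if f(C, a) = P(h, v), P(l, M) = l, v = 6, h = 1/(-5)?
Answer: -5819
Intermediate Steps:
h = -1/5 ≈ -0.20000
f(C, a) = -1/5
145*(f(3, -1) - 10*Q(-4)) + (3 - 4)*(-10) = 145*(-1/5 - 10*4) + (3 - 4)*(-10) = 145*(-1/5 - 40) - 1*(-10) = 145*(-201/5) + 10 = -5829 + 10 = -5819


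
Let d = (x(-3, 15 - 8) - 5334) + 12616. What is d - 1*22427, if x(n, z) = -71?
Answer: -15216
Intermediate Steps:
d = 7211 (d = (-71 - 5334) + 12616 = -5405 + 12616 = 7211)
d - 1*22427 = 7211 - 1*22427 = 7211 - 22427 = -15216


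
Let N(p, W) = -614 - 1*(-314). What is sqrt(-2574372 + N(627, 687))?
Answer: 4*I*sqrt(160917) ≈ 1604.6*I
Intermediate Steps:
N(p, W) = -300 (N(p, W) = -614 + 314 = -300)
sqrt(-2574372 + N(627, 687)) = sqrt(-2574372 - 300) = sqrt(-2574672) = 4*I*sqrt(160917)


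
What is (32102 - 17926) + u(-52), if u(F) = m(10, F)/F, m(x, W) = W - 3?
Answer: 737207/52 ≈ 14177.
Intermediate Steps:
m(x, W) = -3 + W
u(F) = (-3 + F)/F
(32102 - 17926) + u(-52) = (32102 - 17926) + (-3 - 52)/(-52) = 14176 - 1/52*(-55) = 14176 + 55/52 = 737207/52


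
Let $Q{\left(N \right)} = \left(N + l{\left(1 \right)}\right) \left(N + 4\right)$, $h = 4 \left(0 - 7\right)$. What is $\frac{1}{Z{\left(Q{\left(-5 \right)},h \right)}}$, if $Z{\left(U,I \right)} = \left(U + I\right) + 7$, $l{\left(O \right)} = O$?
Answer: $- \frac{1}{17} \approx -0.058824$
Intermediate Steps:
$h = -28$ ($h = 4 \left(0 - 7\right) = 4 \left(-7\right) = -28$)
$Q{\left(N \right)} = \left(1 + N\right) \left(4 + N\right)$ ($Q{\left(N \right)} = \left(N + 1\right) \left(N + 4\right) = \left(1 + N\right) \left(4 + N\right)$)
$Z{\left(U,I \right)} = 7 + I + U$ ($Z{\left(U,I \right)} = \left(I + U\right) + 7 = 7 + I + U$)
$\frac{1}{Z{\left(Q{\left(-5 \right)},h \right)}} = \frac{1}{7 - 28 + \left(4 + \left(-5\right)^{2} + 5 \left(-5\right)\right)} = \frac{1}{7 - 28 + \left(4 + 25 - 25\right)} = \frac{1}{7 - 28 + 4} = \frac{1}{-17} = - \frac{1}{17}$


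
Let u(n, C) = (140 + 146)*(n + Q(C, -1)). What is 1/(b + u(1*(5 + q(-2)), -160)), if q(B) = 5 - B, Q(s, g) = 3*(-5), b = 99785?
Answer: 1/98927 ≈ 1.0108e-5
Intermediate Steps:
Q(s, g) = -15
u(n, C) = -4290 + 286*n (u(n, C) = (140 + 146)*(n - 15) = 286*(-15 + n) = -4290 + 286*n)
1/(b + u(1*(5 + q(-2)), -160)) = 1/(99785 + (-4290 + 286*(1*(5 + (5 - 1*(-2)))))) = 1/(99785 + (-4290 + 286*(1*(5 + (5 + 2))))) = 1/(99785 + (-4290 + 286*(1*(5 + 7)))) = 1/(99785 + (-4290 + 286*(1*12))) = 1/(99785 + (-4290 + 286*12)) = 1/(99785 + (-4290 + 3432)) = 1/(99785 - 858) = 1/98927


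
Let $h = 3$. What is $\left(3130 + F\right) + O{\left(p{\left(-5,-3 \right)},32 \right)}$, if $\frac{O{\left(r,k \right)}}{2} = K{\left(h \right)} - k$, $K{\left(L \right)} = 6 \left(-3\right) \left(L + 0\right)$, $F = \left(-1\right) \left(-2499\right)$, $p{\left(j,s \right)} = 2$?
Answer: $5457$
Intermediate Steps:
$F = 2499$
$K{\left(L \right)} = - 18 L$
$O{\left(r,k \right)} = -108 - 2 k$ ($O{\left(r,k \right)} = 2 \left(\left(-18\right) 3 - k\right) = 2 \left(-54 - k\right) = -108 - 2 k$)
$\left(3130 + F\right) + O{\left(p{\left(-5,-3 \right)},32 \right)} = \left(3130 + 2499\right) - 172 = 5629 - 172 = 5457$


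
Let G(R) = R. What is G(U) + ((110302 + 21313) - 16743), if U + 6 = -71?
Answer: 114795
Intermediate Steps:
U = -77 (U = -6 - 71 = -77)
G(U) + ((110302 + 21313) - 16743) = -77 + ((110302 + 21313) - 16743) = -77 + (131615 - 16743) = -77 + 114872 = 114795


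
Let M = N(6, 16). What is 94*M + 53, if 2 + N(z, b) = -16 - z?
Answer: -2203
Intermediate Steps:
N(z, b) = -18 - z (N(z, b) = -2 + (-16 - z) = -18 - z)
M = -24 (M = -18 - 1*6 = -18 - 6 = -24)
94*M + 53 = 94*(-24) + 53 = -2256 + 53 = -2203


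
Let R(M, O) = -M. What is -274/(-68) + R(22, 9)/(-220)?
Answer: 351/85 ≈ 4.1294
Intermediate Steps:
-274/(-68) + R(22, 9)/(-220) = -274/(-68) - 1*22/(-220) = -274*(-1/68) - 22*(-1/220) = 137/34 + ⅒ = 351/85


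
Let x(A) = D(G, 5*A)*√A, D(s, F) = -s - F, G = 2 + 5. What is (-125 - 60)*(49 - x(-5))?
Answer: -9065 + 3330*I*√5 ≈ -9065.0 + 7446.1*I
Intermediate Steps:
G = 7
D(s, F) = -F - s
x(A) = √A*(-7 - 5*A) (x(A) = (-5*A - 1*7)*√A = (-5*A - 7)*√A = (-7 - 5*A)*√A = √A*(-7 - 5*A))
(-125 - 60)*(49 - x(-5)) = (-125 - 60)*(49 - √(-5)*(-7 - 5*(-5))) = -185*(49 - I*√5*(-7 + 25)) = -185*(49 - I*√5*18) = -185*(49 - 18*I*√5) = -9065 + 3330*I*√5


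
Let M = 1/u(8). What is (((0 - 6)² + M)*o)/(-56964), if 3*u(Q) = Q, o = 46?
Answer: -2231/75952 ≈ -0.029374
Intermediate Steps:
u(Q) = Q/3
M = 3/8 (M = 1/((⅓)*8) = 1/(8/3) = 3/8 ≈ 0.37500)
(((0 - 6)² + M)*o)/(-56964) = (((0 - 6)² + 3/8)*46)/(-56964) = (((-6)² + 3/8)*46)*(-1/56964) = ((36 + 3/8)*46)*(-1/56964) = ((291/8)*46)*(-1/56964) = (6693/4)*(-1/56964) = -2231/75952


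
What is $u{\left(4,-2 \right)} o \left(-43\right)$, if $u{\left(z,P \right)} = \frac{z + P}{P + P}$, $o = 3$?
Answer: $\frac{129}{2} \approx 64.5$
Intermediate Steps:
$u{\left(z,P \right)} = \frac{P + z}{2 P}$
$u{\left(4,-2 \right)} o \left(-43\right) = \frac{-2 + 4}{2 \left(-2\right)} 3 \left(-43\right) = \frac{1}{2} \left(- \frac{1}{2}\right) 2 \cdot 3 \left(-43\right) = \left(- \frac{1}{2}\right) 3 \left(-43\right) = \left(- \frac{3}{2}\right) \left(-43\right) = \frac{129}{2}$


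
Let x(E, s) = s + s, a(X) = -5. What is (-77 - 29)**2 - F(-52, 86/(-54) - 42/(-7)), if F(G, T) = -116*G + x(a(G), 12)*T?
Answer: 45884/9 ≈ 5098.2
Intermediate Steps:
x(E, s) = 2*s
F(G, T) = -116*G + 24*T (F(G, T) = -116*G + (2*12)*T = -116*G + 24*T)
(-77 - 29)**2 - F(-52, 86/(-54) - 42/(-7)) = (-77 - 29)**2 - (-116*(-52) + 24*(86/(-54) - 42/(-7))) = (-106)**2 - (6032 + 24*(86*(-1/54) - 42*(-1/7))) = 11236 - (6032 + 24*(-43/27 + 6)) = 11236 - (6032 + 24*(119/27)) = 11236 - (6032 + 952/9) = 11236 - 1*55240/9 = 11236 - 55240/9 = 45884/9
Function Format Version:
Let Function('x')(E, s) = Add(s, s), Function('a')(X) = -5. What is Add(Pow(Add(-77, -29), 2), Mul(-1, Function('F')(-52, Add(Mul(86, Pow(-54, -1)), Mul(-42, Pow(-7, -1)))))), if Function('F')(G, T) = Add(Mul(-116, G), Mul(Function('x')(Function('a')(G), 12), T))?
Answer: Rational(45884, 9) ≈ 5098.2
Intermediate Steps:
Function('x')(E, s) = Mul(2, s)
Function('F')(G, T) = Add(Mul(-116, G), Mul(24, T)) (Function('F')(G, T) = Add(Mul(-116, G), Mul(Mul(2, 12), T)) = Add(Mul(-116, G), Mul(24, T)))
Add(Pow(Add(-77, -29), 2), Mul(-1, Function('F')(-52, Add(Mul(86, Pow(-54, -1)), Mul(-42, Pow(-7, -1)))))) = Add(Pow(Add(-77, -29), 2), Mul(-1, Add(Mul(-116, -52), Mul(24, Add(Mul(86, Pow(-54, -1)), Mul(-42, Pow(-7, -1))))))) = Add(Pow(-106, 2), Mul(-1, Add(6032, Mul(24, Add(Mul(86, Rational(-1, 54)), Mul(-42, Rational(-1, 7))))))) = Add(11236, Mul(-1, Add(6032, Mul(24, Add(Rational(-43, 27), 6))))) = Add(11236, Mul(-1, Add(6032, Mul(24, Rational(119, 27))))) = Add(11236, Mul(-1, Add(6032, Rational(952, 9)))) = Add(11236, Mul(-1, Rational(55240, 9))) = Add(11236, Rational(-55240, 9)) = Rational(45884, 9)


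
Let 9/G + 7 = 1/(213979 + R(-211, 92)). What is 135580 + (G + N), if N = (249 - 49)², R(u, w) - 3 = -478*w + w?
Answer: 69686313806/396895 ≈ 1.7558e+5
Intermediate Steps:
R(u, w) = 3 - 477*w (R(u, w) = 3 + (-478*w + w) = 3 - 477*w)
N = 40000 (N = 200² = 40000)
G = -510294/396895 (G = 9/(-7 + 1/(213979 + (3 - 477*92))) = 9/(-7 + 1/(213979 + (3 - 43884))) = 9/(-7 + 1/(213979 - 43881)) = 9/(-7 + 1/170098) = 9/(-1190685/170098) = 9*(-170098/1190685) = -510294/396895 ≈ -1.2857)
135580 + (G + N) = 135580 + (-510294/396895 + 40000) = 135580 + 15875289706/396895 = 69686313806/396895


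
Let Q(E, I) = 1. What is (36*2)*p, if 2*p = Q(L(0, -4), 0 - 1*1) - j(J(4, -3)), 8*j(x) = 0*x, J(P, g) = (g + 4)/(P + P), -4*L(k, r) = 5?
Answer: 36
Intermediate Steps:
L(k, r) = -5/4 (L(k, r) = -1/4*5 = -5/4)
J(P, g) = (4 + g)/(2*P) (J(P, g) = (4 + g)/((2*P)) = (4 + g)*(1/(2*P)) = (4 + g)/(2*P))
j(x) = 0 (j(x) = (0*x)/8 = (1/8)*0 = 0)
p = 1/2 (p = (1 - 1*0)/2 = (1 + 0)/2 = (1/2)*1 = 1/2 ≈ 0.50000)
(36*2)*p = (36*2)*(1/2) = 72*(1/2) = 36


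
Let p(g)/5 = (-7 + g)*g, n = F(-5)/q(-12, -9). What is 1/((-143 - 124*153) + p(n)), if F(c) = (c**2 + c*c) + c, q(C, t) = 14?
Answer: -196/3758465 ≈ -5.2149e-5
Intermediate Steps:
F(c) = c + 2*c**2 (F(c) = (c**2 + c**2) + c = 2*c**2 + c = c + 2*c**2)
n = 45/14 (n = -5*(1 + 2*(-5))/14 = -5*(1 - 10)*(1/14) = -5*(-9)*(1/14) = 45*(1/14) = 45/14 ≈ 3.2143)
p(g) = 5*g*(-7 + g) (p(g) = 5*((-7 + g)*g) = 5*(g*(-7 + g)) = 5*g*(-7 + g))
1/((-143 - 124*153) + p(n)) = 1/((-143 - 124*153) + 5*(45/14)*(-7 + 45/14)) = 1/((-143 - 18972) + 5*(45/14)*(-53/14)) = 1/(-19115 - 11925/196) = 1/(-3758465/196) = -196/3758465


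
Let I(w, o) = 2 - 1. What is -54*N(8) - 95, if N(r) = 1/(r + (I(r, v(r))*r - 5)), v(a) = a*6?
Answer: -1099/11 ≈ -99.909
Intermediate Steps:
v(a) = 6*a
I(w, o) = 1
N(r) = 1/(-5 + 2*r) (N(r) = 1/(r + (1*r - 5)) = 1/(r + (r - 5)) = 1/(r + (-5 + r)) = 1/(-5 + 2*r))
-54*N(8) - 95 = -54/(-5 + 2*8) - 95 = -54/(-5 + 16) - 95 = -54/11 - 95 = -1099/11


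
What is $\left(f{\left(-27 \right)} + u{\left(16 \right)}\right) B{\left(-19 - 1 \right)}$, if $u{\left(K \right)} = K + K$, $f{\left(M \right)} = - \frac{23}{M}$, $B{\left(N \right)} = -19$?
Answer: $- \frac{16853}{27} \approx -624.19$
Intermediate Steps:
$u{\left(K \right)} = 2 K$
$\left(f{\left(-27 \right)} + u{\left(16 \right)}\right) B{\left(-19 - 1 \right)} = \left(- \frac{23}{-27} + 2 \cdot 16\right) \left(-19\right) = \left(\left(-23\right) \left(- \frac{1}{27}\right) + 32\right) \left(-19\right) = \left(\frac{23}{27} + 32\right) \left(-19\right) = \frac{887}{27} \left(-19\right) = - \frac{16853}{27}$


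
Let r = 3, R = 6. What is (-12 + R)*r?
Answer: -18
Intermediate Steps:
(-12 + R)*r = (-12 + 6)*3 = -6*3 = -18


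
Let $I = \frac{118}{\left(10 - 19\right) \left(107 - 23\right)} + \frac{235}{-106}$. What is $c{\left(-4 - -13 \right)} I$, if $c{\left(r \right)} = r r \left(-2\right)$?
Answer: $\frac{142626}{371} \approx 384.44$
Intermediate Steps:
$c{\left(r \right)} = - 2 r^{2}$ ($c{\left(r \right)} = r^{2} \left(-2\right) = - 2 r^{2}$)
$I = - \frac{23771}{10017}$ ($I = \frac{118}{\left(-9\right) 84} + 235 \left(- \frac{1}{106}\right) = \frac{118}{-756} - \frac{235}{106} = 118 \left(- \frac{1}{756}\right) - \frac{235}{106} = - \frac{59}{378} - \frac{235}{106} = - \frac{23771}{10017} \approx -2.3731$)
$c{\left(-4 - -13 \right)} I = - 2 \left(-4 - -13\right)^{2} \left(- \frac{23771}{10017}\right) = - 2 \left(-4 + 13\right)^{2} \left(- \frac{23771}{10017}\right) = - 2 \cdot 9^{2} \left(- \frac{23771}{10017}\right) = \left(-2\right) 81 \left(- \frac{23771}{10017}\right) = \left(-162\right) \left(- \frac{23771}{10017}\right) = \frac{142626}{371}$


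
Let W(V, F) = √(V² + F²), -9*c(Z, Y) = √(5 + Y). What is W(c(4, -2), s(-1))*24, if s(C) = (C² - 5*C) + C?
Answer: 208*√3/3 ≈ 120.09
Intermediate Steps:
s(C) = C² - 4*C
c(Z, Y) = -√(5 + Y)/9
W(V, F) = √(F² + V²)
W(c(4, -2), s(-1))*24 = √((-(-4 - 1))² + (-√(5 - 2)/9)²)*24 = √((-1*(-5))² + (-√3/9)²)*24 = √(5² + 1/27)*24 = √(25 + 1/27)*24 = √(676/27)*24 = (26*√3/9)*24 = 208*√3/3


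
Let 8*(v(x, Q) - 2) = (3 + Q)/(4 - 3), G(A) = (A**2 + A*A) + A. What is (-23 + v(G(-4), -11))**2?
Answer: 484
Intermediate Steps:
G(A) = A + 2*A**2 (G(A) = (A**2 + A**2) + A = 2*A**2 + A = A + 2*A**2)
v(x, Q) = 19/8 + Q/8 (v(x, Q) = 2 + ((3 + Q)/(4 - 3))/8 = 2 + ((3 + Q)/1)/8 = 2 + ((3 + Q)*1)/8 = 2 + (3 + Q)/8 = 2 + (3/8 + Q/8) = 19/8 + Q/8)
(-23 + v(G(-4), -11))**2 = (-23 + (19/8 + (1/8)*(-11)))**2 = (-23 + (19/8 - 11/8))**2 = (-23 + 1)**2 = (-22)**2 = 484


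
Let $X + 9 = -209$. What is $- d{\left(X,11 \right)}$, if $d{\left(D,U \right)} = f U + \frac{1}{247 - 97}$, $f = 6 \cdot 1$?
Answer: $- \frac{9901}{150} \approx -66.007$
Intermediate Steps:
$f = 6$
$X = -218$ ($X = -9 - 209 = -218$)
$d{\left(D,U \right)} = \frac{1}{150} + 6 U$ ($d{\left(D,U \right)} = 6 U + \frac{1}{247 - 97} = 6 U + \frac{1}{150} = \frac{1}{150} + 6 U$)
$- d{\left(X,11 \right)} = - (\frac{1}{150} + 6 \cdot 11) = - (\frac{1}{150} + 66) = \left(-1\right) \frac{9901}{150} = - \frac{9901}{150}$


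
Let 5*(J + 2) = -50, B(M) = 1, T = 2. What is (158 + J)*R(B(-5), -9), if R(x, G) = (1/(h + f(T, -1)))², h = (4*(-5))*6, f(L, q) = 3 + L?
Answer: 146/13225 ≈ 0.011040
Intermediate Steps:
J = -12 (J = -2 + (⅕)*(-50) = -2 - 10 = -12)
h = -120 (h = -20*6 = -120)
R(x, G) = 1/13225 (R(x, G) = (1/(-120 + (3 + 2)))² = (1/(-120 + 5))² = (1/(-115))² = (-1/115)² = 1/13225)
(158 + J)*R(B(-5), -9) = (158 - 12)*(1/13225) = 146*(1/13225) = 146/13225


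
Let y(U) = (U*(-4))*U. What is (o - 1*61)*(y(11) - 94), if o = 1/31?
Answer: 1092420/31 ≈ 35239.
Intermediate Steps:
y(U) = -4*U² (y(U) = (-4*U)*U = -4*U²)
o = 1/31 ≈ 0.032258
(o - 1*61)*(y(11) - 94) = (1/31 - 1*61)*(-4*11² - 94) = (1/31 - 61)*(-4*121 - 94) = -1890*(-484 - 94)/31 = -1890/31*(-578) = 1092420/31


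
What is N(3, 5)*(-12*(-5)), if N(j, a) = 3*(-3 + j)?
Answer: 0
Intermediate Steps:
N(j, a) = -9 + 3*j
N(3, 5)*(-12*(-5)) = (-9 + 3*3)*(-12*(-5)) = (-9 + 9)*60 = 0*60 = 0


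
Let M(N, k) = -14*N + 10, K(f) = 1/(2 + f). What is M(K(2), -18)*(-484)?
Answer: -3146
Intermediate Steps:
M(N, k) = 10 - 14*N
M(K(2), -18)*(-484) = (10 - 14/(2 + 2))*(-484) = (10 - 14/4)*(-484) = (10 - 14*¼)*(-484) = (10 - 7/2)*(-484) = (13/2)*(-484) = -3146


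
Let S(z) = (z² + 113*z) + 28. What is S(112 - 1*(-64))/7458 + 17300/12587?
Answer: 128266834/15645641 ≈ 8.1982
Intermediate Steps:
S(z) = 28 + z² + 113*z
S(112 - 1*(-64))/7458 + 17300/12587 = (28 + (112 - 1*(-64))² + 113*(112 - 1*(-64)))/7458 + 17300/12587 = (28 + (112 + 64)² + 113*(112 + 64))*(1/7458) + 17300*(1/12587) = (28 + 176² + 113*176)*(1/7458) + 17300/12587 = (28 + 30976 + 19888)*(1/7458) + 17300/12587 = 50892*(1/7458) + 17300/12587 = 8482/1243 + 17300/12587 = 128266834/15645641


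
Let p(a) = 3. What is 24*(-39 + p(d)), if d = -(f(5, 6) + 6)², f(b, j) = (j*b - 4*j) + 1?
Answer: -864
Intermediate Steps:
f(b, j) = 1 - 4*j + b*j (f(b, j) = (b*j - 4*j) + 1 = (-4*j + b*j) + 1 = 1 - 4*j + b*j)
d = -169 (d = -((1 - 4*6 + 5*6) + 6)² = -((1 - 24 + 30) + 6)² = -(7 + 6)² = -1*13² = -1*169 = -169)
24*(-39 + p(d)) = 24*(-39 + 3) = 24*(-36) = -864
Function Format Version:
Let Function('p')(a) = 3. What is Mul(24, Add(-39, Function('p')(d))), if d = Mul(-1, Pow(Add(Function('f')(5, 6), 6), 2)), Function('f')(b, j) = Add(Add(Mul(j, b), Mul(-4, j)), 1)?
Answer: -864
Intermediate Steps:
Function('f')(b, j) = Add(1, Mul(-4, j), Mul(b, j)) (Function('f')(b, j) = Add(Add(Mul(b, j), Mul(-4, j)), 1) = Add(Add(Mul(-4, j), Mul(b, j)), 1) = Add(1, Mul(-4, j), Mul(b, j)))
d = -169 (d = Mul(-1, Pow(Add(Add(1, Mul(-4, 6), Mul(5, 6)), 6), 2)) = Mul(-1, Pow(Add(Add(1, -24, 30), 6), 2)) = Mul(-1, Pow(Add(7, 6), 2)) = Mul(-1, Pow(13, 2)) = Mul(-1, 169) = -169)
Mul(24, Add(-39, Function('p')(d))) = Mul(24, Add(-39, 3)) = Mul(24, -36) = -864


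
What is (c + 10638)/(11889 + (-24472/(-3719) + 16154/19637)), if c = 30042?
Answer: 990286840680/289598113019 ≈ 3.4195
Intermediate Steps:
(c + 10638)/(11889 + (-24472/(-3719) + 16154/19637)) = (30042 + 10638)/(11889 + (-24472/(-3719) + 16154/19637)) = 40680/(11889 + (-24472*(-1/3719) + 16154*(1/19637))) = 40680/(11889 + (24472/3719 + 16154/19637)) = 40680/(11889 + 540633390/73030003) = 40680/(868794339057/73030003) = 40680*(73030003/868794339057) = 990286840680/289598113019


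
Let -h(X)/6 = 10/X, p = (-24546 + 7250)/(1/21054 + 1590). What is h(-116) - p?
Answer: 11062487451/970799969 ≈ 11.395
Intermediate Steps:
p = -364149984/33475861 (p = -17296/(1/21054 + 1590) = -17296/33475861/21054 = -17296*21054/33475861 = -364149984/33475861 ≈ -10.878)
h(X) = -60/X
h(-116) - p = -60/(-116) - 1*(-364149984/33475861) = -60*(-1/116) + 364149984/33475861 = 15/29 + 364149984/33475861 = 11062487451/970799969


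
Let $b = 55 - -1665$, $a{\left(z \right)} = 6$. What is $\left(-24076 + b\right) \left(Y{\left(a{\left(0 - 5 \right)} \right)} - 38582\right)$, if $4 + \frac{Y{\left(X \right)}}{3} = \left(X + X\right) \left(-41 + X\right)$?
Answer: $890976024$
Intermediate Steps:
$Y{\left(X \right)} = -12 + 6 X \left(-41 + X\right)$ ($Y{\left(X \right)} = -12 + 3 \left(X + X\right) \left(-41 + X\right) = -12 + 3 \cdot 2 X \left(-41 + X\right) = -12 + 6 X \left(-41 + X\right)$)
$b = 1720$ ($b = 55 + 1665 = 1720$)
$\left(-24076 + b\right) \left(Y{\left(a{\left(0 - 5 \right)} \right)} - 38582\right) = \left(-24076 + 1720\right) \left(\left(-12 - 1476 + 6 \cdot 6^{2}\right) - 38582\right) = - 22356 \left(\left(-12 - 1476 + 6 \cdot 36\right) - 38582\right) = - 22356 \left(\left(-12 - 1476 + 216\right) - 38582\right) = - 22356 \left(-1272 - 38582\right) = \left(-22356\right) \left(-39854\right) = 890976024$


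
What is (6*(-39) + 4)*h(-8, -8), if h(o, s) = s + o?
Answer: 3680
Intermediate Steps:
h(o, s) = o + s
(6*(-39) + 4)*h(-8, -8) = (6*(-39) + 4)*(-8 - 8) = (-234 + 4)*(-16) = -230*(-16) = 3680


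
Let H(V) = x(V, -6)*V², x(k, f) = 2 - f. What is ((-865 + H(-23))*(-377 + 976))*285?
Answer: 574797405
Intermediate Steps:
H(V) = 8*V² (H(V) = (2 - 1*(-6))*V² = (2 + 6)*V² = 8*V²)
((-865 + H(-23))*(-377 + 976))*285 = ((-865 + 8*(-23)²)*(-377 + 976))*285 = ((-865 + 8*529)*599)*285 = ((-865 + 4232)*599)*285 = (3367*599)*285 = 2016833*285 = 574797405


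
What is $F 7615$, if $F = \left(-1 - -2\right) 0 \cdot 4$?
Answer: $0$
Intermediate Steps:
$F = 0$ ($F = \left(-1 + 2\right) 0 \cdot 4 = 1 \cdot 0 \cdot 4 = 0 \cdot 4 = 0$)
$F 7615 = 0 \cdot 7615 = 0$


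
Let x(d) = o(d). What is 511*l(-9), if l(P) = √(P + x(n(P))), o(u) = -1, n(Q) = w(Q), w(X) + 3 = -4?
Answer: 511*I*√10 ≈ 1615.9*I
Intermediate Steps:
w(X) = -7 (w(X) = -3 - 4 = -7)
n(Q) = -7
x(d) = -1
l(P) = √(-1 + P) (l(P) = √(P - 1) = √(-1 + P))
511*l(-9) = 511*√(-1 - 9) = 511*√(-10) = 511*(I*√10) = 511*I*√10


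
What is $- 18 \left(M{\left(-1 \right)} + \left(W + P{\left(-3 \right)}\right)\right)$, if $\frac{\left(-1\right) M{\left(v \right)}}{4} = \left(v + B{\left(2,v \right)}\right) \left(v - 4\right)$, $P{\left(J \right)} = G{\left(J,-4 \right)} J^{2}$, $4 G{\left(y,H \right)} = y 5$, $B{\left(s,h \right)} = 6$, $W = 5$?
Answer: $- \frac{2565}{2} \approx -1282.5$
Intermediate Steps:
$G{\left(y,H \right)} = \frac{5 y}{4}$ ($G{\left(y,H \right)} = \frac{y 5}{4} = \frac{5 y}{4}$)
$P{\left(J \right)} = \frac{5 J^{3}}{4}$ ($P{\left(J \right)} = \frac{5 J}{4} J^{2} = \frac{5 J^{3}}{4}$)
$M{\left(v \right)} = - 4 \left(-4 + v\right) \left(6 + v\right)$ ($M{\left(v \right)} = - 4 \left(v + 6\right) \left(v - 4\right) = - 4 \left(6 + v\right) \left(-4 + v\right) = - 4 \left(-4 + v\right) \left(6 + v\right)$)
$- 18 \left(M{\left(-1 \right)} + \left(W + P{\left(-3 \right)}\right)\right) = - 18 \left(\left(96 - -8 - 4 \left(-1\right)^{2}\right) + \left(5 + \frac{5 \left(-3\right)^{3}}{4}\right)\right) = - 18 \left(\left(96 + 8 - 4\right) + \left(5 + \frac{5}{4} \left(-27\right)\right)\right) = - 18 \left(\left(96 + 8 - 4\right) + \left(5 - \frac{135}{4}\right)\right) = - 18 \left(100 - \frac{115}{4}\right) = \left(-18\right) \frac{285}{4} = - \frac{2565}{2}$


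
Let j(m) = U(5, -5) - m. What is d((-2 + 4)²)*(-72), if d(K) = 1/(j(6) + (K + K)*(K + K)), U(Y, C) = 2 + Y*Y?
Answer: -72/85 ≈ -0.84706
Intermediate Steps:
U(Y, C) = 2 + Y²
j(m) = 27 - m (j(m) = (2 + 5²) - m = (2 + 25) - m = 27 - m)
d(K) = 1/(21 + 4*K²) (d(K) = 1/((27 - 1*6) + (K + K)*(K + K)) = 1/((27 - 6) + (2*K)*(2*K)) = 1/(21 + 4*K²))
d((-2 + 4)²)*(-72) = -72/(21 + 4*((-2 + 4)²)²) = -72/(21 + 4*(2²)²) = -72/(21 + 4*4²) = -72/(21 + 4*16) = -72/(21 + 64) = -72/85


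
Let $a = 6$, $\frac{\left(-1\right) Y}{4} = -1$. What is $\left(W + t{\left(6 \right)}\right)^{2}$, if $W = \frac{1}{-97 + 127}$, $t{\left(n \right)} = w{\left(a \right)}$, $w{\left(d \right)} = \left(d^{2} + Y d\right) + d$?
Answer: $\frac{3924361}{900} \approx 4360.4$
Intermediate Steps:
$Y = 4$ ($Y = \left(-4\right) \left(-1\right) = 4$)
$w{\left(d \right)} = d^{2} + 5 d$ ($w{\left(d \right)} = \left(d^{2} + 4 d\right) + d = d^{2} + 5 d$)
$t{\left(n \right)} = 66$ ($t{\left(n \right)} = 6 \left(5 + 6\right) = 6 \cdot 11 = 66$)
$W = \frac{1}{30} \approx 0.033333$
$\left(W + t{\left(6 \right)}\right)^{2} = \left(\frac{1}{30} + 66\right)^{2} = \left(\frac{1981}{30}\right)^{2} = \frac{3924361}{900}$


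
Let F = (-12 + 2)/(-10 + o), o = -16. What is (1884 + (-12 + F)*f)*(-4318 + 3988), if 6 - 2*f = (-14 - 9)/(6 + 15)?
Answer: -55339075/91 ≈ -6.0812e+5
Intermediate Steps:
f = 149/42 (f = 3 - (-14 - 9)/(2*(6 + 15)) = 3 - (-23)/(2*21) = 3 - 1/2*(-23/21) = 3 + 23/42 = 149/42 ≈ 3.5476)
F = 5/13 (F = (-12 + 2)/(-10 - 16) = -10/(-26) = -10*(-1/26) = 5/13 ≈ 0.38462)
(1884 + (-12 + F)*f)*(-4318 + 3988) = (1884 + (-12 + 5/13)*(149/42))*(-4318 + 3988) = (1884 - 151/13*149/42)*(-330) = (1884 - 22499/546)*(-330) = (1006165/546)*(-330) = -55339075/91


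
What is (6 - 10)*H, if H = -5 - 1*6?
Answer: 44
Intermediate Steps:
H = -11 (H = -5 - 6 = -11)
(6 - 10)*H = (6 - 10)*(-11) = -4*(-11) = 44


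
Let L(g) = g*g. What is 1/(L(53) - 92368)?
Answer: -1/89559 ≈ -1.1166e-5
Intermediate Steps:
L(g) = g²
1/(L(53) - 92368) = 1/(53² - 92368) = 1/(2809 - 92368) = 1/(-89559) = -1/89559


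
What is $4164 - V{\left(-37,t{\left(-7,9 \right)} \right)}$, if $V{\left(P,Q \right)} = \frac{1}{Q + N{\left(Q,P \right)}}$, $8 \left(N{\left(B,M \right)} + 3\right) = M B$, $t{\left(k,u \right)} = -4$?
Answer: $\frac{95770}{23} \approx 4163.9$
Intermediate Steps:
$N{\left(B,M \right)} = -3 + \frac{B M}{8}$ ($N{\left(B,M \right)} = -3 + \frac{M B}{8} = -3 + \frac{B M}{8}$)
$V{\left(P,Q \right)} = \frac{1}{-3 + Q + \frac{P Q}{8}}$ ($V{\left(P,Q \right)} = \frac{1}{Q + \left(-3 + \frac{Q P}{8}\right)} = \frac{1}{Q + \left(-3 + \frac{P Q}{8}\right)} = \frac{1}{-3 + Q + \frac{P Q}{8}}$)
$4164 - V{\left(-37,t{\left(-7,9 \right)} \right)} = 4164 - \frac{8}{-24 + 8 \left(-4\right) - -148} = 4164 - \frac{8}{-24 - 32 + 148} = 4164 - \frac{8}{92} = 4164 - 8 \cdot \frac{1}{92} = 4164 - \frac{2}{23} = \frac{95770}{23}$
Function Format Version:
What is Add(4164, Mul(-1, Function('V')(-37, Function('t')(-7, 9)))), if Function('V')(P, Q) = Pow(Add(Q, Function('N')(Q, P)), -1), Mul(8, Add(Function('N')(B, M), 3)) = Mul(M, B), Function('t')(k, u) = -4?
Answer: Rational(95770, 23) ≈ 4163.9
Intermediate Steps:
Function('N')(B, M) = Add(-3, Mul(Rational(1, 8), B, M)) (Function('N')(B, M) = Add(-3, Mul(Rational(1, 8), Mul(M, B))) = Add(-3, Mul(Rational(1, 8), Mul(B, M))) = Add(-3, Mul(Rational(1, 8), B, M)))
Function('V')(P, Q) = Pow(Add(-3, Q, Mul(Rational(1, 8), P, Q)), -1) (Function('V')(P, Q) = Pow(Add(Q, Add(-3, Mul(Rational(1, 8), Q, P))), -1) = Pow(Add(Q, Add(-3, Mul(Rational(1, 8), P, Q))), -1) = Pow(Add(-3, Q, Mul(Rational(1, 8), P, Q)), -1))
Add(4164, Mul(-1, Function('V')(-37, Function('t')(-7, 9)))) = Add(4164, Mul(-1, Mul(8, Pow(Add(-24, Mul(8, -4), Mul(-37, -4)), -1)))) = Add(4164, Mul(-1, Mul(8, Pow(Add(-24, -32, 148), -1)))) = Add(4164, Mul(-1, Mul(8, Pow(92, -1)))) = Add(4164, Mul(-1, Mul(8, Rational(1, 92)))) = Add(4164, Mul(-1, Rational(2, 23))) = Add(4164, Rational(-2, 23)) = Rational(95770, 23)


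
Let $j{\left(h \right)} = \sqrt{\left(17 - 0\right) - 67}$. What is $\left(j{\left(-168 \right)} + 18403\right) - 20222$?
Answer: $-1819 + 5 i \sqrt{2} \approx -1819.0 + 7.0711 i$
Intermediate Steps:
$j{\left(h \right)} = 5 i \sqrt{2}$ ($j{\left(h \right)} = \sqrt{\left(17 + 0\right) - 67} = \sqrt{17 - 67} = \sqrt{-50} = 5 i \sqrt{2}$)
$\left(j{\left(-168 \right)} + 18403\right) - 20222 = \left(5 i \sqrt{2} + 18403\right) - 20222 = \left(18403 + 5 i \sqrt{2}\right) - 20222 = -1819 + 5 i \sqrt{2}$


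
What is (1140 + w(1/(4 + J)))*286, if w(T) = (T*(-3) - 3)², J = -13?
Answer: 2952664/9 ≈ 3.2807e+5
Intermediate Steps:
w(T) = (-3 - 3*T)² (w(T) = (-3*T - 3)² = (-3 - 3*T)²)
(1140 + w(1/(4 + J)))*286 = (1140 + 9*(1 + 1/(4 - 13))²)*286 = (1140 + 9*(1 + 1/(-9))²)*286 = (1140 + 9*(1 - ⅑)²)*286 = (1140 + 9*(8/9)²)*286 = (1140 + 9*(64/81))*286 = (1140 + 64/9)*286 = (10324/9)*286 = 2952664/9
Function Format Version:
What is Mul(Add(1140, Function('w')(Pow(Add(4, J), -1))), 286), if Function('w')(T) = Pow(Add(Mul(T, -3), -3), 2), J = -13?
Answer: Rational(2952664, 9) ≈ 3.2807e+5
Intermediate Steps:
Function('w')(T) = Pow(Add(-3, Mul(-3, T)), 2) (Function('w')(T) = Pow(Add(Mul(-3, T), -3), 2) = Pow(Add(-3, Mul(-3, T)), 2))
Mul(Add(1140, Function('w')(Pow(Add(4, J), -1))), 286) = Mul(Add(1140, Mul(9, Pow(Add(1, Pow(Add(4, -13), -1)), 2))), 286) = Mul(Add(1140, Mul(9, Pow(Add(1, Pow(-9, -1)), 2))), 286) = Mul(Add(1140, Mul(9, Pow(Add(1, Rational(-1, 9)), 2))), 286) = Mul(Add(1140, Mul(9, Pow(Rational(8, 9), 2))), 286) = Mul(Add(1140, Mul(9, Rational(64, 81))), 286) = Mul(Add(1140, Rational(64, 9)), 286) = Mul(Rational(10324, 9), 286) = Rational(2952664, 9)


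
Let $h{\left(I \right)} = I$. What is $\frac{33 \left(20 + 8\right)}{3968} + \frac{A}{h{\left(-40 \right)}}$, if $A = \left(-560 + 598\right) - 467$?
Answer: $\frac{54351}{4960} \approx 10.958$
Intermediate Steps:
$A = -429$ ($A = 38 - 467 = -429$)
$\frac{33 \left(20 + 8\right)}{3968} + \frac{A}{h{\left(-40 \right)}} = \frac{33 \left(20 + 8\right)}{3968} - \frac{429}{-40} = 33 \cdot 28 \cdot \frac{1}{3968} - - \frac{429}{40} = 924 \cdot \frac{1}{3968} + \frac{429}{40} = \frac{231}{992} + \frac{429}{40} = \frac{54351}{4960}$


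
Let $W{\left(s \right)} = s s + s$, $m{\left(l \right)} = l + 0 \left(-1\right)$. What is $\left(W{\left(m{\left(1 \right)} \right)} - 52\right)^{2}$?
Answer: $2500$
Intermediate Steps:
$m{\left(l \right)} = l$ ($m{\left(l \right)} = l + 0 = l$)
$W{\left(s \right)} = s + s^{2}$ ($W{\left(s \right)} = s^{2} + s = s + s^{2}$)
$\left(W{\left(m{\left(1 \right)} \right)} - 52\right)^{2} = \left(1 \left(1 + 1\right) - 52\right)^{2} = \left(1 \cdot 2 - 52\right)^{2} = \left(2 - 52\right)^{2} = \left(-50\right)^{2} = 2500$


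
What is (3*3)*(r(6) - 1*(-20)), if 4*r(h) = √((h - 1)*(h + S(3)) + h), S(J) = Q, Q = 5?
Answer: 180 + 9*√61/4 ≈ 197.57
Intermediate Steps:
S(J) = 5
r(h) = √(h + (-1 + h)*(5 + h))/4 (r(h) = √((h - 1)*(h + 5) + h)/4 = √((-1 + h)*(5 + h) + h)/4 = √(h + (-1 + h)*(5 + h))/4)
(3*3)*(r(6) - 1*(-20)) = (3*3)*(√(-5 + 6² + 5*6)/4 - 1*(-20)) = 9*(√(-5 + 36 + 30)/4 + 20) = 9*(√61/4 + 20) = 9*(20 + √61/4) = 180 + 9*√61/4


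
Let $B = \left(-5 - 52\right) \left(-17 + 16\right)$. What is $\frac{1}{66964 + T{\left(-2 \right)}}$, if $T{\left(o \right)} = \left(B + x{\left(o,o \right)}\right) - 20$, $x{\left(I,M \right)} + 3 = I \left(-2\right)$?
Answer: $\frac{1}{67002} \approx 1.4925 \cdot 10^{-5}$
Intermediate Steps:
$x{\left(I,M \right)} = -3 - 2 I$ ($x{\left(I,M \right)} = -3 + I \left(-2\right) = -3 - 2 I$)
$B = 57$ ($B = \left(-57\right) \left(-1\right) = 57$)
$T{\left(o \right)} = 34 - 2 o$ ($T{\left(o \right)} = \left(57 - \left(3 + 2 o\right)\right) - 20 = \left(54 - 2 o\right) - 20 = 34 - 2 o$)
$\frac{1}{66964 + T{\left(-2 \right)}} = \frac{1}{66964 + \left(34 - -4\right)} = \frac{1}{66964 + \left(34 + 4\right)} = \frac{1}{66964 + 38} = \frac{1}{67002}$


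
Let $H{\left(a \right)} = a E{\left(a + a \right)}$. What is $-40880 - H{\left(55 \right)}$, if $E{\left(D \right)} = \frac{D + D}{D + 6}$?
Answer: $- \frac{1188545}{29} \approx -40984.0$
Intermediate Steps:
$E{\left(D \right)} = \frac{2 D}{6 + D}$
$H{\left(a \right)} = \frac{4 a^{2}}{6 + 2 a}$ ($H{\left(a \right)} = a \frac{2 \left(a + a\right)}{6 + \left(a + a\right)} = a \frac{2 \cdot 2 a}{6 + 2 a} = a \frac{4 a}{6 + 2 a} = \frac{4 a^{2}}{6 + 2 a}$)
$-40880 - H{\left(55 \right)} = -40880 - \frac{2 \cdot 55^{2}}{3 + 55} = -40880 - 2 \cdot 3025 \cdot \frac{1}{58} = -40880 - \frac{3025}{29} = - \frac{1188545}{29}$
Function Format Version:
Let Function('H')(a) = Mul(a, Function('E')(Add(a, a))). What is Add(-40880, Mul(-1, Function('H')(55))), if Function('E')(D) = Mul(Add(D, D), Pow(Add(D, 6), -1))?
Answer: Rational(-1188545, 29) ≈ -40984.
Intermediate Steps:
Function('E')(D) = Mul(2, D, Pow(Add(6, D), -1)) (Function('E')(D) = Mul(Mul(2, D), Pow(Add(6, D), -1)) = Mul(2, D, Pow(Add(6, D), -1)))
Function('H')(a) = Mul(4, Pow(a, 2), Pow(Add(6, Mul(2, a)), -1)) (Function('H')(a) = Mul(a, Mul(2, Add(a, a), Pow(Add(6, Add(a, a)), -1))) = Mul(a, Mul(2, Mul(2, a), Pow(Add(6, Mul(2, a)), -1))) = Mul(a, Mul(4, a, Pow(Add(6, Mul(2, a)), -1))) = Mul(4, Pow(a, 2), Pow(Add(6, Mul(2, a)), -1)))
Add(-40880, Mul(-1, Function('H')(55))) = Add(-40880, Mul(-1, Mul(2, Pow(55, 2), Pow(Add(3, 55), -1)))) = Add(-40880, Mul(-1, Mul(2, 3025, Pow(58, -1)))) = Add(-40880, Mul(-1, Mul(2, 3025, Rational(1, 58)))) = Add(-40880, Mul(-1, Rational(3025, 29))) = Add(-40880, Rational(-3025, 29)) = Rational(-1188545, 29)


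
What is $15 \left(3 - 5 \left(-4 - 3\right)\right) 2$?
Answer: $1140$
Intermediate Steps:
$15 \left(3 - 5 \left(-4 - 3\right)\right) 2 = 15 \left(3 - -35\right) 2 = 15 \left(3 + 35\right) 2 = 15 \cdot 38 \cdot 2 = 570 \cdot 2 = 1140$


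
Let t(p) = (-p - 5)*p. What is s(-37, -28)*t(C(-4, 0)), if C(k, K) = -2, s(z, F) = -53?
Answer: -318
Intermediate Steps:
t(p) = p*(-5 - p) (t(p) = (-5 - p)*p = p*(-5 - p))
s(-37, -28)*t(C(-4, 0)) = -(-53)*(-2)*(5 - 2) = -(-53)*(-2)*3 = -53*6 = -318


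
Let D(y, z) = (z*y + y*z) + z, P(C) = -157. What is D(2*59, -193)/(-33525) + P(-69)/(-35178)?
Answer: 179371147/131038050 ≈ 1.3688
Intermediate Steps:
D(y, z) = z + 2*y*z (D(y, z) = (y*z + y*z) + z = 2*y*z + z = z + 2*y*z)
D(2*59, -193)/(-33525) + P(-69)/(-35178) = -193*(1 + 2*(2*59))/(-33525) - 157/(-35178) = -193*(1 + 2*118)*(-1/33525) - 157*(-1/35178) = -193*(1 + 236)*(-1/33525) + 157/35178 = -193*237*(-1/33525) + 157/35178 = -45741*(-1/33525) + 157/35178 = 15247/11175 + 157/35178 = 179371147/131038050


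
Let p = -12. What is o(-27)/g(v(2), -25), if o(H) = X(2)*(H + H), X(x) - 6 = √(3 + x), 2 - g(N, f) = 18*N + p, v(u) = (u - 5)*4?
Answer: -162/115 - 27*√5/115 ≈ -1.9337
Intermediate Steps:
v(u) = -20 + 4*u (v(u) = (-5 + u)*4 = -20 + 4*u)
g(N, f) = 14 - 18*N (g(N, f) = 2 - (18*N - 12) = 2 - (-12 + 18*N) = 2 + (12 - 18*N) = 14 - 18*N)
X(x) = 6 + √(3 + x)
o(H) = 2*H*(6 + √5) (o(H) = (6 + √(3 + 2))*(H + H) = (6 + √5)*(2*H) = 2*H*(6 + √5))
o(-27)/g(v(2), -25) = (2*(-27)*(6 + √5))/(14 - 18*(-20 + 4*2)) = (-324 - 54*√5)/(14 - 18*(-20 + 8)) = (-324 - 54*√5)/(14 - 18*(-12)) = (-324 - 54*√5)/(14 + 216) = (-324 - 54*√5)/230 = (-324 - 54*√5)*(1/230) = -162/115 - 27*√5/115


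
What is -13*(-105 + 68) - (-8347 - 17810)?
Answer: 26638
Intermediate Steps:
-13*(-105 + 68) - (-8347 - 17810) = -13*(-37) - 1*(-26157) = 481 + 26157 = 26638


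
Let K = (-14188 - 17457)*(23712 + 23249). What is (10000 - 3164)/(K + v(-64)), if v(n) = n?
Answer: -6836/1486080909 ≈ -4.6000e-6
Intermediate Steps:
K = -1486080845 (K = -31645*46961 = -1486080845)
(10000 - 3164)/(K + v(-64)) = (10000 - 3164)/(-1486080845 - 64) = 6836/(-1486080909) = 6836*(-1/1486080909) = -6836/1486080909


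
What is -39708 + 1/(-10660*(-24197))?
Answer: -10242282314159/257940020 ≈ -39708.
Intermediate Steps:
-39708 + 1/(-10660*(-24197)) = -39708 - 1/10660*(-1/24197) = -39708 + 1/257940020 = -10242282314159/257940020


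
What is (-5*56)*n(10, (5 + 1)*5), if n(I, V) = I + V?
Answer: -11200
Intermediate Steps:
(-5*56)*n(10, (5 + 1)*5) = (-5*56)*(10 + (5 + 1)*5) = -280*(10 + 6*5) = -280*(10 + 30) = -280*40 = -11200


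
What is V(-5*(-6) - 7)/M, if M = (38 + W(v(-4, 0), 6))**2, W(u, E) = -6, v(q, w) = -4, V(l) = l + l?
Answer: 23/512 ≈ 0.044922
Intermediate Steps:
V(l) = 2*l
M = 1024 (M = (38 - 6)**2 = 32**2 = 1024)
V(-5*(-6) - 7)/M = (2*(-5*(-6) - 7))/1024 = (2*(30 - 7))*(1/1024) = (2*23)*(1/1024) = 46*(1/1024) = 23/512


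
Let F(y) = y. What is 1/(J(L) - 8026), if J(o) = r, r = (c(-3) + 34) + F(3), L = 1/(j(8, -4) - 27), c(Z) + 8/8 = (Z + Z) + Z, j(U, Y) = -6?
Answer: -1/7999 ≈ -0.00012502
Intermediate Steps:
c(Z) = -1 + 3*Z (c(Z) = -1 + ((Z + Z) + Z) = -1 + (2*Z + Z) = -1 + 3*Z)
L = -1/33 (L = 1/(-6 - 27) = 1/(-33) = -1/33 ≈ -0.030303)
r = 27 (r = ((-1 + 3*(-3)) + 34) + 3 = ((-1 - 9) + 34) + 3 = (-10 + 34) + 3 = 24 + 3 = 27)
J(o) = 27
1/(J(L) - 8026) = 1/(27 - 8026) = 1/(-7999) = -1/7999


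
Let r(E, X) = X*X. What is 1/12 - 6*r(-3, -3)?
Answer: -647/12 ≈ -53.917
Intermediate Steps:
r(E, X) = X²
1/12 - 6*r(-3, -3) = 1/12 - 6*(-3)² = 1/12 - 6*9 = 1/12 - 54 = -647/12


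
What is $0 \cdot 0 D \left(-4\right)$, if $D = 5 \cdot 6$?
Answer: $0$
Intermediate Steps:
$D = 30$
$0 \cdot 0 D \left(-4\right) = 0 \cdot 0 \cdot 30 \left(-4\right) = 0 \cdot 0 \left(-4\right) = 0 \cdot 0 = 0$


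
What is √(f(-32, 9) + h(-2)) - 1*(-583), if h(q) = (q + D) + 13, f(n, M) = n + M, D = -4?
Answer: 583 + 4*I ≈ 583.0 + 4.0*I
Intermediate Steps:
f(n, M) = M + n
h(q) = 9 + q (h(q) = (q - 4) + 13 = (-4 + q) + 13 = 9 + q)
√(f(-32, 9) + h(-2)) - 1*(-583) = √((9 - 32) + (9 - 2)) - 1*(-583) = √(-23 + 7) + 583 = √(-16) + 583 = 4*I + 583 = 583 + 4*I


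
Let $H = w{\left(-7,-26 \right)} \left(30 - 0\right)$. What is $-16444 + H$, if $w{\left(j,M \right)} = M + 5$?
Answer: $-17074$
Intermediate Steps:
$w{\left(j,M \right)} = 5 + M$
$H = -630$ ($H = \left(5 - 26\right) \left(30 - 0\right) = - 21 \left(30 + 0\right) = \left(-21\right) 30 = -630$)
$-16444 + H = -16444 - 630 = -17074$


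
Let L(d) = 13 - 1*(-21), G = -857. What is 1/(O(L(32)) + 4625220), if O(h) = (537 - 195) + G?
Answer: 1/4624705 ≈ 2.1623e-7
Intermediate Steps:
L(d) = 34 (L(d) = 13 + 21 = 34)
O(h) = -515 (O(h) = (537 - 195) - 857 = 342 - 857 = -515)
1/(O(L(32)) + 4625220) = 1/(-515 + 4625220) = 1/4624705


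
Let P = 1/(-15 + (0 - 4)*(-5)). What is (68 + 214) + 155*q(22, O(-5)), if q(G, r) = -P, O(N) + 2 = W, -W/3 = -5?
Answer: 251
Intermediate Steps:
W = 15 (W = -3*(-5) = 15)
P = ⅕ (P = 1/(-15 - 4*(-5)) = 1/(-15 + 20) = 1/5 = ⅕ ≈ 0.20000)
O(N) = 13 (O(N) = -2 + 15 = 13)
q(G, r) = -⅕ (q(G, r) = -1*⅕ = -⅕)
(68 + 214) + 155*q(22, O(-5)) = (68 + 214) + 155*(-⅕) = 282 - 31 = 251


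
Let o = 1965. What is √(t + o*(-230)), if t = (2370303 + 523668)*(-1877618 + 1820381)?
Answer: I*√165642670077 ≈ 4.0699e+5*I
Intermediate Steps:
t = -165642218127 (t = 2893971*(-57237) = -165642218127)
√(t + o*(-230)) = √(-165642218127 + 1965*(-230)) = √(-165642218127 - 451950) = √(-165642670077) = I*√165642670077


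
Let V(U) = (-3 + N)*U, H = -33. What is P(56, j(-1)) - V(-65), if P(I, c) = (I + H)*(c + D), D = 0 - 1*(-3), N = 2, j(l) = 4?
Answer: 96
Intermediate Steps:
D = 3 (D = 0 + 3 = 3)
V(U) = -U (V(U) = (-3 + 2)*U = -U)
P(I, c) = (-33 + I)*(3 + c) (P(I, c) = (I - 33)*(c + 3) = (-33 + I)*(3 + c))
P(56, j(-1)) - V(-65) = (-99 - 33*4 + 3*56 + 56*4) - (-1)*(-65) = (-99 - 132 + 168 + 224) - 1*65 = 161 - 65 = 96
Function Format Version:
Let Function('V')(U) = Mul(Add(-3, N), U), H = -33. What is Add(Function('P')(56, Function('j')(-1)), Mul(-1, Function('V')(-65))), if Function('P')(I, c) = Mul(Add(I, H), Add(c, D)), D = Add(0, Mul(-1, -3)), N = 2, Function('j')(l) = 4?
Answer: 96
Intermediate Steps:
D = 3 (D = Add(0, 3) = 3)
Function('V')(U) = Mul(-1, U) (Function('V')(U) = Mul(Add(-3, 2), U) = Mul(-1, U))
Function('P')(I, c) = Mul(Add(-33, I), Add(3, c)) (Function('P')(I, c) = Mul(Add(I, -33), Add(c, 3)) = Mul(Add(-33, I), Add(3, c)))
Add(Function('P')(56, Function('j')(-1)), Mul(-1, Function('V')(-65))) = Add(Add(-99, Mul(-33, 4), Mul(3, 56), Mul(56, 4)), Mul(-1, Mul(-1, -65))) = Add(Add(-99, -132, 168, 224), Mul(-1, 65)) = Add(161, -65) = 96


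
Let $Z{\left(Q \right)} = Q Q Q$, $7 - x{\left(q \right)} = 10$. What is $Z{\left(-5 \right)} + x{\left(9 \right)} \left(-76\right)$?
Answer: $103$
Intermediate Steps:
$x{\left(q \right)} = -3$ ($x{\left(q \right)} = 7 - 10 = -3$)
$Z{\left(Q \right)} = Q^{3}$ ($Z{\left(Q \right)} = Q^{2} Q = Q^{3}$)
$Z{\left(-5 \right)} + x{\left(9 \right)} \left(-76\right) = \left(-5\right)^{3} - -228 = -125 + 228 = 103$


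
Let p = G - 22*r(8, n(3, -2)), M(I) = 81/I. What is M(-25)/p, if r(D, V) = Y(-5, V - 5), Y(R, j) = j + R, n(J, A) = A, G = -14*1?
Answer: -81/6250 ≈ -0.012960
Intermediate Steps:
G = -14
Y(R, j) = R + j
r(D, V) = -10 + V (r(D, V) = -5 + (V - 5) = -5 + (-5 + V) = -10 + V)
p = 250 (p = -14 - 22*(-10 - 2) = -14 - 22*(-12) = -14 + 264 = 250)
M(-25)/p = (81/(-25))/250 = (81*(-1/25))*(1/250) = -81/25*1/250 = -81/6250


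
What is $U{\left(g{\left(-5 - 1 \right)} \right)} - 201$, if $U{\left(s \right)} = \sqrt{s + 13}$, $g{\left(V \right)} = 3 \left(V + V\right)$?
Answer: $-201 + i \sqrt{23} \approx -201.0 + 4.7958 i$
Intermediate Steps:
$g{\left(V \right)} = 6 V$ ($g{\left(V \right)} = 3 \cdot 2 V = 6 V$)
$U{\left(s \right)} = \sqrt{13 + s}$
$U{\left(g{\left(-5 - 1 \right)} \right)} - 201 = \sqrt{13 + 6 \left(-5 - 1\right)} - 201 = \sqrt{13 + 6 \left(-6\right)} - 201 = \sqrt{13 - 36} - 201 = \sqrt{-23} - 201 = i \sqrt{23} - 201 = -201 + i \sqrt{23}$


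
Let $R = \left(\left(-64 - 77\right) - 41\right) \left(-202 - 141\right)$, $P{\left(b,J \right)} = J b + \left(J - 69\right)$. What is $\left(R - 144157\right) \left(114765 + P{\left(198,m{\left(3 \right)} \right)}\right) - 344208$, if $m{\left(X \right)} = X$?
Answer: $-9423356391$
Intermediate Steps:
$P{\left(b,J \right)} = -69 + J + J b$ ($P{\left(b,J \right)} = J b + \left(J - 69\right) = J b + \left(-69 + J\right) = -69 + J + J b$)
$R = 62426$ ($R = \left(-141 - 41\right) \left(-343\right) = \left(-182\right) \left(-343\right) = 62426$)
$\left(R - 144157\right) \left(114765 + P{\left(198,m{\left(3 \right)} \right)}\right) - 344208 = \left(62426 - 144157\right) \left(114765 + \left(-69 + 3 + 3 \cdot 198\right)\right) - 344208 = - 81731 \left(114765 + \left(-69 + 3 + 594\right)\right) - 344208 = - 81731 \left(114765 + 528\right) - 344208 = \left(-81731\right) 115293 - 344208 = -9423012183 - 344208 = -9423356391$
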